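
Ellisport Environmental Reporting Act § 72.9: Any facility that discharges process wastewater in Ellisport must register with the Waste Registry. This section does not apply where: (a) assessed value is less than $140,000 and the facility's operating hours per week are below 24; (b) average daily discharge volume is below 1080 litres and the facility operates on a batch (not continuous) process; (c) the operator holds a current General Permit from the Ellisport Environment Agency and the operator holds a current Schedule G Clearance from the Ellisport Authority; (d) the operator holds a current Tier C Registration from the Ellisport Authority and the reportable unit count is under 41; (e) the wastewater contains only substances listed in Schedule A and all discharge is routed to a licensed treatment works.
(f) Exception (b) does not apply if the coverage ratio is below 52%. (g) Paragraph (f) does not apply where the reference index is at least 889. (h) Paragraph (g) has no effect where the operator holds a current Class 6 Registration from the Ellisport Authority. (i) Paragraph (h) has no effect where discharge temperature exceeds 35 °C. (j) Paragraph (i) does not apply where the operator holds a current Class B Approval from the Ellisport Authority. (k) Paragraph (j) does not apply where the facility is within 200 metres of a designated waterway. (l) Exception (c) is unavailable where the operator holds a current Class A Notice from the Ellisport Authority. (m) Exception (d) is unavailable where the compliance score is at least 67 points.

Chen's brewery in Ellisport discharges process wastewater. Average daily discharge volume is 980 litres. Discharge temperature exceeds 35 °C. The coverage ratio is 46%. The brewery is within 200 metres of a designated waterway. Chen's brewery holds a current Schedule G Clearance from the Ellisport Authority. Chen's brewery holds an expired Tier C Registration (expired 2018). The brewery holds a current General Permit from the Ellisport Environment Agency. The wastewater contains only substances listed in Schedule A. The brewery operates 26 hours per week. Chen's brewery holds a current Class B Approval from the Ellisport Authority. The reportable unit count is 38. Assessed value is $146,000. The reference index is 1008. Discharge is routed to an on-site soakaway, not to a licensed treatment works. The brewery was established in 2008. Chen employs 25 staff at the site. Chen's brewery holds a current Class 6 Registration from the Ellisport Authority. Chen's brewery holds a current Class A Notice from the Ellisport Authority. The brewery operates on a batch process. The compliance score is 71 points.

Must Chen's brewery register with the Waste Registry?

Exception (a) requires that assessed value is less than $140,000; but assessed value is $146,000, not less than $140,000, so (a) is unavailable.
Exception (b) is satisfied on its face — average daily discharge volume is 980 litres, below the 1080 litres limit; the facility operates on a batch process. Considering the limiting provisions: (f) would limit (b) — the coverage ratio is 46%, below the 52% limit — but (g) sets (f) aside: (g) is engaged — the reference index is 1,008, meeting the 889 threshold. (h) is triggered (a current Class 6 Registration is held), but is set aside by (i): (i) applies — discharge temperature exceeds 35 °C. (j) would limit (i) — a current Class B Approval is held — but (k) sets (j) aside: (k) is engaged — the brewery is within 200 m of a designated waterway. (b) remains available.
Exception (c): a current General Permit is held; a current Schedule G Clearance is held — every condition holds. But: (l) operates against (c): a current Class A Notice is held. (c) is therefore removed.
Exception (d) requires that the operator holds a current Tier C Registration from the Ellisport Authority; but there is no Tier C Registration in force, so (d) is unavailable.
Exception (e) does not apply: discharge is not routed to a licensed treatment works.

No — exception (b) applies; Chen's brewery is not required to register with the Waste Registry.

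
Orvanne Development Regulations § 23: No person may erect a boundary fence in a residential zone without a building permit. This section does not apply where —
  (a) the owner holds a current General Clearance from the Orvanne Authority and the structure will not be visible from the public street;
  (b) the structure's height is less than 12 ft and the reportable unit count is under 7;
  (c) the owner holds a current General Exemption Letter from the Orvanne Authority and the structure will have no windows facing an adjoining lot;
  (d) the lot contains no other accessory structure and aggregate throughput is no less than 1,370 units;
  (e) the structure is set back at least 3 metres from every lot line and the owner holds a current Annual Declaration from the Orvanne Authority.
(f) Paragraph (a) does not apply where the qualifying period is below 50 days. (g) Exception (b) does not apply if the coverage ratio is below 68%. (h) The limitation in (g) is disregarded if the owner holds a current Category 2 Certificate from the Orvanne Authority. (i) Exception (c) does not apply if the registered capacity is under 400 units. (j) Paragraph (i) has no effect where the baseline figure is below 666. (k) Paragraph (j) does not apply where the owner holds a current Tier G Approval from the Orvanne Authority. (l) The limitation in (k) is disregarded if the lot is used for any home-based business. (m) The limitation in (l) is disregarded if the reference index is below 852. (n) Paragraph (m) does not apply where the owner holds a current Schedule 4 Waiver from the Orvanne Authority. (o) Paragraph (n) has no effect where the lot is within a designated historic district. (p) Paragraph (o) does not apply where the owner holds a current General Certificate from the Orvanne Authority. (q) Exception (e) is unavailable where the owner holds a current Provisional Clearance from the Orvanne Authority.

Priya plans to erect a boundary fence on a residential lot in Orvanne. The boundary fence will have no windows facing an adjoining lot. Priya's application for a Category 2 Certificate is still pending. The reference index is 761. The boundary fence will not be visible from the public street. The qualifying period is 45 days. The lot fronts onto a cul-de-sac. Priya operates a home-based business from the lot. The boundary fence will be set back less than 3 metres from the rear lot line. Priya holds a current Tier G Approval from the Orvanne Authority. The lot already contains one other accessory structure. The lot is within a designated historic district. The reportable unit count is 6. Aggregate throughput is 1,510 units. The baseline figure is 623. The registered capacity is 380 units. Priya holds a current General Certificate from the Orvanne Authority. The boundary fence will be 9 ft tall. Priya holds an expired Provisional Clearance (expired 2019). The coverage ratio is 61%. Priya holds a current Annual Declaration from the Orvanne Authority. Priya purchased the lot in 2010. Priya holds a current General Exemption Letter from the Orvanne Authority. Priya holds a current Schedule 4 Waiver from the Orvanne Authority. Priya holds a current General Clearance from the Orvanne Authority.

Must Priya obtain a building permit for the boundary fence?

All of (a)'s requirements are met (a current General Clearance is held; the structure will not be visible from the street). Turning to paragraph (f): (f) operates against (a): the qualifying period is 45 days, below the 50 days limit. Exception (a) does not apply.
Exception (b) is satisfied on its face — the structure's height is 9 ft, less than the 12 ft limit; the reportable unit count is 6, under the 7 limit. But: (g) operates against (b): the coverage ratio is 61%, below the 68% limit. (h), which would lift (g), is not engaged — no current Category 2 Certificate is held. So (b) is unavailable.
Exception (c): a current General Exemption Letter is held; no windows face an adjoining lot — every condition holds. Considering the limiting provisions: (i) would limit (c) — the registered capacity is 380 units, under the 400 units limit — but (j) sets (i) aside: (j) operates against (i): the baseline figure is 623, below the 666 limit. (k) applies (a current Tier G Approval is held), but is displaced by (l): (l) operates against (k): a home-based business operates on the lot. (m) is engaged (the reference index is 761, below the 852 limit), but yields to (n): (n) operates against (m): a current Schedule 4 Waiver is held. (o) applies (the lot is in a historic district), but is set aside by (p): (p) operates against (o): a current General Certificate is held. (c) remains available.
Exception (d) requires that the lot contains no other accessory structure; but the lot already has another accessory structure, so (d) is unavailable.
Exception (e) requires that the structure is set back at least 3 metres from every lot line; but the rear setback is under 3 m, so (e) is unavailable.

No — exception (c) applies; Priya does not need a building permit.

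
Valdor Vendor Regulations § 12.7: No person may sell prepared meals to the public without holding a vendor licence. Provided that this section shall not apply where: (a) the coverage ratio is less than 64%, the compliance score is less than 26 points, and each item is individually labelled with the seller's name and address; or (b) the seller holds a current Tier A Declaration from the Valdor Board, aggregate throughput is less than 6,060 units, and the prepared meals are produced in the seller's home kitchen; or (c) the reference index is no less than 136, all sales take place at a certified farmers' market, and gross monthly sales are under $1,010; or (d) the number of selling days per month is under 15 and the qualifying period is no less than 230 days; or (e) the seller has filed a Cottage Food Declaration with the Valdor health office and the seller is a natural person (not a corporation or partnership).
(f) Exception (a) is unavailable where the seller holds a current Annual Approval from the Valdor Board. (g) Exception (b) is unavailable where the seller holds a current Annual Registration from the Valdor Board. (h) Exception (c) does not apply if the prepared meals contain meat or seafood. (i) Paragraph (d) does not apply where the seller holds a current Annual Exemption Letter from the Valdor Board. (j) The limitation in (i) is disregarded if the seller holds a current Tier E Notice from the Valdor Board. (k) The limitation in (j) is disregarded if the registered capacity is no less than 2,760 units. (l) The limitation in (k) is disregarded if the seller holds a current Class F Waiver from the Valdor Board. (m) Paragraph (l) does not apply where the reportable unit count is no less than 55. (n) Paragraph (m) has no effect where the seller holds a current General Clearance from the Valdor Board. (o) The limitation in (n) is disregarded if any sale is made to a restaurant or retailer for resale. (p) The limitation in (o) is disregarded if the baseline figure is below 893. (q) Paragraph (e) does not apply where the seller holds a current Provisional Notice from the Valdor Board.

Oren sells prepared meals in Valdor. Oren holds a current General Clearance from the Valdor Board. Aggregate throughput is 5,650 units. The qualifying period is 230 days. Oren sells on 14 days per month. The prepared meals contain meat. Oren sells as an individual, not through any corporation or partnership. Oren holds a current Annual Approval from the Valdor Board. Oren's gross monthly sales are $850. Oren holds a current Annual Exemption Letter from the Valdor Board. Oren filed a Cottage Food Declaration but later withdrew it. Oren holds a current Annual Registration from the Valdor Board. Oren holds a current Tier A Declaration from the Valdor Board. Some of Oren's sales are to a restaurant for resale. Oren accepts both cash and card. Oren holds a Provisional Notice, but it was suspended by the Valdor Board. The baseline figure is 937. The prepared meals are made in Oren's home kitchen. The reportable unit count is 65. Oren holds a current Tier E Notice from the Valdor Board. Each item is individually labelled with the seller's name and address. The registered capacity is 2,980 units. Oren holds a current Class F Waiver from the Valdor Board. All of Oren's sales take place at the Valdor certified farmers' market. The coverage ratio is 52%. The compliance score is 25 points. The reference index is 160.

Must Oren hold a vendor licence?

Exception (a)'s conditions are all satisfied: the coverage ratio is 52%, less than the 64% limit; the compliance score is 25 points, less than the 26 points limit; items are individually labelled. However, paragraph (f) must be considered: (f) is triggered — a current Annual Approval is held. So (a) is unavailable.
Exception (b): a current Tier A Declaration is held; aggregate throughput is 5,650 units, less than the 6,060 units limit; the prepared meals are home-kitchen produced — every condition holds. But applying paragraph (g): (g) operates against (b): a current Annual Registration is held. (b) is therefore removed.
All of (c)'s requirements are met (the reference index is 160, meeting the 136 threshold; all sales are at a certified farmers' market; gross monthly sales are $850, under the $1,010 limit). Turning to paragraph (h): (h) operates against (c): the prepared meals contain meat. So (c) is unavailable.
All of (d)'s requirements are met (the number of selling days per month is 14, under the 15 limit; the qualifying period is 230 days, meeting the 230 days threshold). But applying paragraphs (i)–(p): (i) operates against (d): a current Annual Exemption Letter is held. (j) is triggered (a current Tier E Notice is held), but is displaced by (k): (k) operates against (j): the registered capacity is 2,980 units, meeting the 2,760 units threshold. (l) applies (a current Class F Waiver is held), but is itself disapplied by (m): (m) operates against (l): the reportable unit count is 65, meeting the 55 threshold. (n) applies (a current General Clearance is held), but is set aside by (o): (o) operates against (n): some sales are to a restaurant for resale. (p), which would lift (o), is inapplicable — the baseline figure is 937, not below 893. So (d) is unavailable.
Exception (e) does not apply: the Cottage Food Declaration was withdrawn.
No exception applies. The general rule governs.

Yes — Oren must hold a vendor licence.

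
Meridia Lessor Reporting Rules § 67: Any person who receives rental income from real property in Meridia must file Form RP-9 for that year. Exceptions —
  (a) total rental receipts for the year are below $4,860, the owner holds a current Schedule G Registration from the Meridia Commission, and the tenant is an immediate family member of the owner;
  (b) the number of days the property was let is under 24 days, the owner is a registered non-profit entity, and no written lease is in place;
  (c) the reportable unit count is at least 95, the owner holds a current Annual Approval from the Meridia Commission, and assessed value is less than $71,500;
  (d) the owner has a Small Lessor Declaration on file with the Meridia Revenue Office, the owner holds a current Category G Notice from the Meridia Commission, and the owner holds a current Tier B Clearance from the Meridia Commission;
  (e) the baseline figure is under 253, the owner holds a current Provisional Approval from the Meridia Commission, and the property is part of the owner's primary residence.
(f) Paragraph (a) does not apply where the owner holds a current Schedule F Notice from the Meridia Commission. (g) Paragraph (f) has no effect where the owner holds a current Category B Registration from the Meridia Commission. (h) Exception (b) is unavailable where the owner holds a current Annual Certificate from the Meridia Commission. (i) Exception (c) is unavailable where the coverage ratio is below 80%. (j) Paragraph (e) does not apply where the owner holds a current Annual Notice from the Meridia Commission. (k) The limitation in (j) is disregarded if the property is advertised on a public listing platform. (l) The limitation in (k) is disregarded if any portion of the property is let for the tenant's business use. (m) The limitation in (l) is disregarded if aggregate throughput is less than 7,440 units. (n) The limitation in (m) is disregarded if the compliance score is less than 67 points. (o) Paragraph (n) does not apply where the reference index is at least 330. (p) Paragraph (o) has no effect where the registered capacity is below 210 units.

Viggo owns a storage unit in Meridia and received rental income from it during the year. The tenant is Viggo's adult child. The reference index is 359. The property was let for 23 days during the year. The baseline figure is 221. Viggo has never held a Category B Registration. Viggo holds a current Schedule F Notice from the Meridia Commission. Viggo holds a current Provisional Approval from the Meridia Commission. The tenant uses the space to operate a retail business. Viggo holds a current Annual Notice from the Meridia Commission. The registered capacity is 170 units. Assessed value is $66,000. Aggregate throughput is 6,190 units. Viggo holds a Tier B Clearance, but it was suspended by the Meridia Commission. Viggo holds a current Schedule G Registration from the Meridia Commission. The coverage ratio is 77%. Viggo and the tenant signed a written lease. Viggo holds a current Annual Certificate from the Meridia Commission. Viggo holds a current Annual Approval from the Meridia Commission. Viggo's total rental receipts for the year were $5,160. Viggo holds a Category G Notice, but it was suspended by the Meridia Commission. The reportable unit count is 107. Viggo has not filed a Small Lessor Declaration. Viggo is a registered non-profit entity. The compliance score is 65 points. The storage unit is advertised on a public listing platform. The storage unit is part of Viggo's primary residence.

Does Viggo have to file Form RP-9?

Yes — Viggo must file Form RP-9.

Exception (a) fails — total rental receipts for the year are $5,160, not below $4,860.
Exception (b) fails — a written lease is in place.
Exception (c) is satisfied on its face — the reportable unit count is 107, meeting the 95 threshold; a current Annual Approval is held; assessed value is $66,000, less than the $71,500 limit. But applying paragraph (i): (i) operates — the coverage ratio is 77%, below the 80% limit. Exception (c) does not apply.
Exception (d) fails — no Small Lessor Declaration is on file.
Exception (e) is satisfied on its face — the baseline figure is 221, under the 253 limit; a current Provisional Approval is held; the storage unit is part of the primary residence. But applying paragraphs (j)–(p): (j) is triggered — a current Annual Notice is held. (k) applies (the property is publicly advertised), but yields to (l): (l) is engaged — the space is let for business use. (m) would limit (l) — aggregate throughput is 6,190 units, less than the 7,440 units limit — but (n) sets (m) aside: (n) operates against (m): the compliance score is 65 points, less than the 67 points limit. (o) is engaged (the reference index is 359, meeting the 330 threshold), but is overridden by (p): (p) applies — the registered capacity is 170 units, below the 210 units limit. So (e) is unavailable.
No exception applies. The general rule governs.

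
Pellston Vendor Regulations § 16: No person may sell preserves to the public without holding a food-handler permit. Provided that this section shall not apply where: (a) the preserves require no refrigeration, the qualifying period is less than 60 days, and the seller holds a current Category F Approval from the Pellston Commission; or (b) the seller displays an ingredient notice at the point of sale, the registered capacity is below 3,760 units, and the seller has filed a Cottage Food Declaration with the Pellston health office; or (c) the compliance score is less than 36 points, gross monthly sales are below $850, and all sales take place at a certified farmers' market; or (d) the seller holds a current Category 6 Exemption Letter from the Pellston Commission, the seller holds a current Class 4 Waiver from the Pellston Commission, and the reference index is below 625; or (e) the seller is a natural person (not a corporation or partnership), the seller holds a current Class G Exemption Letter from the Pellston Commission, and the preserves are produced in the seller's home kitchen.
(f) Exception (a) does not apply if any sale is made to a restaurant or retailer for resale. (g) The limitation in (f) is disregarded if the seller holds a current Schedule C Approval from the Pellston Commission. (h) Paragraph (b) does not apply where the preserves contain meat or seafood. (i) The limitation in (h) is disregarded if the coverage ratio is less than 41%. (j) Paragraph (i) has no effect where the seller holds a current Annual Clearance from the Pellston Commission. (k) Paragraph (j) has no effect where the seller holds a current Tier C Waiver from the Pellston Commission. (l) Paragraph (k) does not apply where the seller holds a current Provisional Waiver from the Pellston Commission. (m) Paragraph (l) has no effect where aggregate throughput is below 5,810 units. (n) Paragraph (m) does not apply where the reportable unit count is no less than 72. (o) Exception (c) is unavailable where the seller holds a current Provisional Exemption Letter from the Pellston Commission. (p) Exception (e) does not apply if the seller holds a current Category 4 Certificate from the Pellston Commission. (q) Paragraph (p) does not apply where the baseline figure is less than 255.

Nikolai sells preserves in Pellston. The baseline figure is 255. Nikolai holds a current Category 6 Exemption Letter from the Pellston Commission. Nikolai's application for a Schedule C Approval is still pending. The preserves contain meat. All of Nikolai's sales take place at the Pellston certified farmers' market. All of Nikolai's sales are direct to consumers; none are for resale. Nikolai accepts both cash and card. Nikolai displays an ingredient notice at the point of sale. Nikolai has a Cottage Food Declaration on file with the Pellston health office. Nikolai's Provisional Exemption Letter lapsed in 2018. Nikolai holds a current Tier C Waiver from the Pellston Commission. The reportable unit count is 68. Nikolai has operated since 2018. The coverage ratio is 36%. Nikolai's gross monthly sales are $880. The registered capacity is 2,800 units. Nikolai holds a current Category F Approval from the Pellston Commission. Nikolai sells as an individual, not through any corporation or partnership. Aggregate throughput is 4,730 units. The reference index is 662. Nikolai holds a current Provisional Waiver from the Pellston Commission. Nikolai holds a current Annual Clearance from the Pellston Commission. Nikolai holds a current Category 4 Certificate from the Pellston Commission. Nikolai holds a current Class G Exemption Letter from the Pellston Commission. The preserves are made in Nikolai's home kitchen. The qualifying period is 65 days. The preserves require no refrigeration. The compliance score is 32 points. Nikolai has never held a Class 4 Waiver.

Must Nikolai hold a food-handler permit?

No — exception (b) applies; Nikolai is not required to hold a food-handler permit.

Exception (a) requires that the qualifying period is less than 60 days; but the qualifying period is 65 days, not less than 60 days, so (a) is unavailable.
Exception (b): an ingredient notice is displayed; the registered capacity is 2,800 units, below the 3,760 units limit; a Cottage Food Declaration is on file — every condition holds. Applying paragraphs (h)–(n): (h) would limit (b) — the preserves contain meat — but (i) sets (h) aside: (i) is engaged — the coverage ratio is 36%, less than the 41% limit. (j) would limit (i) — a current Annual Clearance is held — but (k) sets (j) aside: (k) is triggered — a current Tier C Waiver is held. (l) is triggered (a current Provisional Waiver is held), but yields to (m): (m) operates against (l): aggregate throughput is 4,730 units, below the 5,810 units limit. (n), which would lift (m), is not triggered — the reportable unit count is 68, short of 72. So (b) applies.
Exception (c) does not apply: gross monthly sales are $880, not below $850.
Exception (d) fails — the Class 4 Waiver is not current.
Exception (e): the seller is a natural person; a current Class G Exemption Letter is held; the preserves are home-kitchen produced — every condition holds. But: (p) operates against (e): a current Category 4 Certificate is held. (q) does not operate here (the baseline figure is 255, not less than 255), so (p) stands. Exception (e) does not apply.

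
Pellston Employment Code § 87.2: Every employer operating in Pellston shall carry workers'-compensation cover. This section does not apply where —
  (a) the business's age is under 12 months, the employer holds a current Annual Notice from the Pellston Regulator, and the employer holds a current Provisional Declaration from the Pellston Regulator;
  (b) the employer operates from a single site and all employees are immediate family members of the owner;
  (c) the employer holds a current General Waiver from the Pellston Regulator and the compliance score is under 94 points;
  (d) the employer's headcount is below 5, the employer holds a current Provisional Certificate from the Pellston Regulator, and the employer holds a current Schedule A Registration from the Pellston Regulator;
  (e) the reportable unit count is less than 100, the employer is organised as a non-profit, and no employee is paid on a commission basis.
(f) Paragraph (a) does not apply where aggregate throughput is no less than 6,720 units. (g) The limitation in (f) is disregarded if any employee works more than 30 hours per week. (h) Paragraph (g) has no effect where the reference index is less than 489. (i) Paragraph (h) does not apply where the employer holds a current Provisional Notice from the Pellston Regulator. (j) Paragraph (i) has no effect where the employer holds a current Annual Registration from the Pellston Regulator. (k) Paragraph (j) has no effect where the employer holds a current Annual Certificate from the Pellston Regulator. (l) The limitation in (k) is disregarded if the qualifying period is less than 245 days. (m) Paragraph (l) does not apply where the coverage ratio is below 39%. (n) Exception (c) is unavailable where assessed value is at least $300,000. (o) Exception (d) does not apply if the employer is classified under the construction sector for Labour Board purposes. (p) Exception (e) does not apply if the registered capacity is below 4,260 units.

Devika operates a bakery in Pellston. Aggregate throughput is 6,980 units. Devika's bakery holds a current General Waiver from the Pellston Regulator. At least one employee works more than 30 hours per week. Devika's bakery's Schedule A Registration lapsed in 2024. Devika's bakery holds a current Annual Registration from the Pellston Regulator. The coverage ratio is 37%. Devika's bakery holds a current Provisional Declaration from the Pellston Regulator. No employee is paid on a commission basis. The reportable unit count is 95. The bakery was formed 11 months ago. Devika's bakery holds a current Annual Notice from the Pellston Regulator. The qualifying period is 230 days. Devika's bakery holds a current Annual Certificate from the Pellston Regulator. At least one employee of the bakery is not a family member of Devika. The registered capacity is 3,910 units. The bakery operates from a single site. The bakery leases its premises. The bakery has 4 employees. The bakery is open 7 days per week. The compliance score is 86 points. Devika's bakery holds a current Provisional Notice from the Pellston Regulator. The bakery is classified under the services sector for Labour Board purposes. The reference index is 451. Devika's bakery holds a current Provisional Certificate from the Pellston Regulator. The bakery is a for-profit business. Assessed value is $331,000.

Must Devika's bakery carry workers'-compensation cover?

No — exception (a) applies; Devika's bakery is not required to carry workers'-compensation cover.

Exception (a): the business's age is 11 months, under the 12 months limit; a current Annual Notice is held; a current Provisional Declaration is held — every condition holds. Under paragraphs (f)–(m): (f) would limit (a) — aggregate throughput is 6,980 units, meeting the 6,720 units threshold — but (g) sets (f) aside: (g) operates against (f): at least one employee exceeds 30 hours/week. (h) would limit (g) — the reference index is 451, less than the 489 limit — but (i) sets (h) aside: (i) applies — a current Provisional Notice is held. (j) would limit (i) — a current Annual Registration is held — but (k) sets (j) aside: (k) is engaged — a current Annual Certificate is held. (l) is triggered (the qualifying period is 230 days, less than the 245 days limit), but yields to (m): (m) operates against (l): the coverage ratio is 37%, below the 39% limit. Exception (a) stands.
Exception (b) fails — at least one employee is not a family member.
Exception (c): a current General Waiver is held; the compliance score is 86 points, under the 94 points limit — every condition holds. However, paragraph (n) must be considered: (n) operates against (c): assessed value is $331,000, meeting the $300,000 threshold. (c) is therefore removed.
Exception (d) fails — no current Schedule A Registration is held.
Exception (e) requires that the employer is organised as a non-profit; but the employer is for-profit, so (e) is unavailable.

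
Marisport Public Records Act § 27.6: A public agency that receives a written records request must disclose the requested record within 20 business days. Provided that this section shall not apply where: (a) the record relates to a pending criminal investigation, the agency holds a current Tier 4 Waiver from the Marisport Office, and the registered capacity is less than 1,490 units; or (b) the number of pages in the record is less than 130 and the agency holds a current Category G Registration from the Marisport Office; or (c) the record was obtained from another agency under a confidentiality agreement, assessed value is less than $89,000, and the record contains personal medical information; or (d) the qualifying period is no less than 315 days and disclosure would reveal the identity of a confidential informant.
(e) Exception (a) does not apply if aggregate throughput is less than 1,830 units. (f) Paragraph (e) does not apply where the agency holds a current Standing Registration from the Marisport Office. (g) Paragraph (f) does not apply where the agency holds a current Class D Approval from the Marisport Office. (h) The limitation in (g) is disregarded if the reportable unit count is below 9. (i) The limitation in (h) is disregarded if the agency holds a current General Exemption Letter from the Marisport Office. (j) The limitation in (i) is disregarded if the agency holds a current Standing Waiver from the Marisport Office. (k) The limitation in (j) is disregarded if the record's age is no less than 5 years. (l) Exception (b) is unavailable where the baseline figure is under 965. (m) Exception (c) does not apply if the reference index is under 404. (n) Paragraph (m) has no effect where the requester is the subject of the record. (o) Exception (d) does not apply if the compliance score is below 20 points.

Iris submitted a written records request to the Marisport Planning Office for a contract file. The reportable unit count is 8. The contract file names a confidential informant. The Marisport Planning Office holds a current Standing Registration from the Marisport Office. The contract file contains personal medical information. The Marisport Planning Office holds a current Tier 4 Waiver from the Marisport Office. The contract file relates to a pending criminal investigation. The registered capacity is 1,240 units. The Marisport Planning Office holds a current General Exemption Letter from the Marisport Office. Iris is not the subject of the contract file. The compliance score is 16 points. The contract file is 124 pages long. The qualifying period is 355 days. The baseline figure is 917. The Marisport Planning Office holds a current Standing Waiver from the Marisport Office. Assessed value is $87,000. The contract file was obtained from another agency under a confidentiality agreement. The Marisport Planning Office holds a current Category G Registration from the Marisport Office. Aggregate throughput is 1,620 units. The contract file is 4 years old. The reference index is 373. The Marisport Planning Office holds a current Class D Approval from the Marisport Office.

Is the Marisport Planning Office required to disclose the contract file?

All of (a)'s requirements are met (the contract file relates to a pending investigation; a current Tier 4 Waiver is held; the registered capacity is 1,240 units, less than the 1,490 units limit). Under paragraphs (e)–(k): (e) applies (aggregate throughput is 1,620 units, less than the 1,830 units limit), but is set aside by (f): (f) operates against (e): a current Standing Registration is held. (g) would limit (f) — a current Class D Approval is held — but (h) sets (g) aside: (h) applies — the reportable unit count is 8, below the 9 limit. (i) would limit (h) — a current General Exemption Letter is held — but (j) sets (i) aside: (j) operates — a current Standing Waiver is held. (k), which would lift (j), does not operate here — the record's age is 4 years, short of 5 years. (a) remains available.
Exception (b) is satisfied on its face — the number of pages in the record is 124, less than the 130 limit; a current Category G Registration is held. However, paragraph (l) must be considered: (l) is triggered — the baseline figure is 917, under the 965 limit. Exception (b) does not apply.
All of (c)'s requirements are met (the contract file was obtained under a confidentiality agreement; assessed value is $87,000, less than the $89,000 limit; the contract file contains personal medical information). But: (m) operates against (c): the reference index is 373, under the 404 limit. (n), which would lift (m), does not operate here — Iris is not the subject of the contract file. (c) is therefore removed.
Exception (d): the qualifying period is 355 days, meeting the 315 days threshold; the contract file names a confidential informant — every condition holds. However, paragraph (o) must be considered: (o) operates against (d): the compliance score is 16 points, below the 20 points limit. Exception (d) does not apply.

No — exception (a) applies; the Marisport Planning Office is not required to disclose the contract file.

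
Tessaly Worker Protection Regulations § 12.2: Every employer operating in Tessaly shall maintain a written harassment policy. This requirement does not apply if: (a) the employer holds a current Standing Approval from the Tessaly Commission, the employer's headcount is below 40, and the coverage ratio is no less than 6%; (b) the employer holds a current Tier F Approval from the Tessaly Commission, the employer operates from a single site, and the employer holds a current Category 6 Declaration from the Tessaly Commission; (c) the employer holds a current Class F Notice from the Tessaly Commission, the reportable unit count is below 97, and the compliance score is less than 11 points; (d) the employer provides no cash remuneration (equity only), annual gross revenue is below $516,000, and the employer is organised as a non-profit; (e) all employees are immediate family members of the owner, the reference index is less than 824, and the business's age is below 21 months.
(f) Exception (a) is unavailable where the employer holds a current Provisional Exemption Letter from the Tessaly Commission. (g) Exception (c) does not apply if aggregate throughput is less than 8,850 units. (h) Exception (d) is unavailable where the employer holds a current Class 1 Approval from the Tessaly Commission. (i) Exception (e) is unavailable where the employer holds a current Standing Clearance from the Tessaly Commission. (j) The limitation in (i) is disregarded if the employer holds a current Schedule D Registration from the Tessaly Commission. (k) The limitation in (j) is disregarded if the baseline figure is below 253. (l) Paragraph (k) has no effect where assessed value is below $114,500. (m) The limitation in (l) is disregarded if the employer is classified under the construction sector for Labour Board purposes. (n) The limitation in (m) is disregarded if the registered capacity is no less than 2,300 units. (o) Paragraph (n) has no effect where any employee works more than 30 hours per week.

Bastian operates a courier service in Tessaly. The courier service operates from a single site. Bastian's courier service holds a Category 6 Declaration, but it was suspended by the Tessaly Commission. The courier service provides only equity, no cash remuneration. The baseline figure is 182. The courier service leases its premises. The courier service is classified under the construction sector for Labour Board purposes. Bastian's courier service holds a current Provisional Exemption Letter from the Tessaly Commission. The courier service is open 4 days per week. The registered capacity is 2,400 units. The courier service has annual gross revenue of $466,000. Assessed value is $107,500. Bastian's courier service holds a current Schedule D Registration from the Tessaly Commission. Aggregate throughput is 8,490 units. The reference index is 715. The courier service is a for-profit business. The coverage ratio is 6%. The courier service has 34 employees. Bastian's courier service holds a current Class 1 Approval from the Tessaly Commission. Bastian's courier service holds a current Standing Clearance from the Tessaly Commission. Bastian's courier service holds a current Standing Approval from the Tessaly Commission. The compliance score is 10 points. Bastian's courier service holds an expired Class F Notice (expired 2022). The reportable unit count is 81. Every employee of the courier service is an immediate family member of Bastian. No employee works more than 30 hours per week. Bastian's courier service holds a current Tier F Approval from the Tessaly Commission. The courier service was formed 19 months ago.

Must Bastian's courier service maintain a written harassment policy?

Exception (a): a current Standing Approval is held; the employer's headcount is 34, below the 40 limit; the coverage ratio is 6%, meeting the 6% threshold — every condition holds. But: (f) applies — a current Provisional Exemption Letter is held. So (a) is unavailable.
Exception (b) fails — no current Category 6 Declaration is held.
Exception (c) does not apply: there is no Class F Notice in force.
Exception (d) fails — the employer is for-profit.
Exception (e)'s conditions are all satisfied: every employee is an immediate family member; the reference index is 715, less than the 824 limit; the business's age is 19 months, below the 21 months limit. Considering the limiting provisions: (i) is engaged (a current Standing Clearance is held), but is overridden by (j): (j) operates against (i): a current Schedule D Registration is held. (k) would limit (j) — the baseline figure is 182, below the 253 limit — but (l) sets (k) aside: (l) operates against (k): assessed value is $107,500, below the $114,500 limit. (m) would limit (l) — the courier service is classified under the construction sector — but (n) sets (m) aside: (n) is triggered — the registered capacity is 2,400 units, meeting the 2,300 units threshold. (o), which would lift (n), is not triggered — no employee exceeds 30 hours/week. So (e) applies.

No — exception (e) applies; Bastian's courier service is not required to maintain a written harassment policy.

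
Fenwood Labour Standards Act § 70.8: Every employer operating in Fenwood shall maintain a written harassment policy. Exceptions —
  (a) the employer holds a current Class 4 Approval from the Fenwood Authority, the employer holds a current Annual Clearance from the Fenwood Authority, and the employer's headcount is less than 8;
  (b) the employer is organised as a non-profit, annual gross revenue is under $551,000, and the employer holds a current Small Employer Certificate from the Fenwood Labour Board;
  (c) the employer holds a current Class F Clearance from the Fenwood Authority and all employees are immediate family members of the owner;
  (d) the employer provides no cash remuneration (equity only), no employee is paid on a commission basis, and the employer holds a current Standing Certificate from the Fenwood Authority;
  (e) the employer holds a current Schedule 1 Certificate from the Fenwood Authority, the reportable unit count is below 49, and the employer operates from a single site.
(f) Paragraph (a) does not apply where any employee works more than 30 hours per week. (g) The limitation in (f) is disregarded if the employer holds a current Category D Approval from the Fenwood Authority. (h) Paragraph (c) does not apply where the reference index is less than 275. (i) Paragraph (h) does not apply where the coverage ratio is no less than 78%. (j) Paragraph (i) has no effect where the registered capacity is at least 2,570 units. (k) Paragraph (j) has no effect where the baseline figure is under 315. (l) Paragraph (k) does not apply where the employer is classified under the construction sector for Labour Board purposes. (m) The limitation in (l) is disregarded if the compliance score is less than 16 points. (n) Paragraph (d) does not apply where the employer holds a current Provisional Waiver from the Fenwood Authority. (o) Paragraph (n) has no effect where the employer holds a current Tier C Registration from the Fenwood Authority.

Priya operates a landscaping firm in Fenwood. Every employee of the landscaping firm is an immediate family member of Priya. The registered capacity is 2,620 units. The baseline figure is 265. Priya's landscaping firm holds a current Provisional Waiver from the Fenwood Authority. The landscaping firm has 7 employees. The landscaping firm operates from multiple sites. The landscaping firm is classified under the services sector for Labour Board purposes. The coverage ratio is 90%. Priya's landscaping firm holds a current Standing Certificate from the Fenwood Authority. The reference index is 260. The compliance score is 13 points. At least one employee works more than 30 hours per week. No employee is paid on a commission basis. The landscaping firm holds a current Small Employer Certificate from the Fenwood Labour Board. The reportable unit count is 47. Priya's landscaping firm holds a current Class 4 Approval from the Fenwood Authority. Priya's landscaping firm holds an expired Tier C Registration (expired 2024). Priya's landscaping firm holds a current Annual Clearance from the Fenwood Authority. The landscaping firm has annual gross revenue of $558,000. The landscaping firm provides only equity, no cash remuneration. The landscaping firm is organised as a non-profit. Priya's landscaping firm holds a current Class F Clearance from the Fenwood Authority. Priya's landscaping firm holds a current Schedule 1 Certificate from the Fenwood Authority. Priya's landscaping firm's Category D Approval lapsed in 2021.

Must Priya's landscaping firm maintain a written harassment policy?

All of (a)'s requirements are met (a current Class 4 Approval is held; a current Annual Clearance is held; the employer's headcount is 7, less than the 8 limit). Turning to paragraphs (f)–(g): (f) is engaged — at least one employee exceeds 30 hours/week. (g) is not engaged (no current Category D Approval is held), so (f) stands. So (a) is unavailable.
Exception (b) does not apply: annual gross revenue is $558,000, not under $551,000.
Exception (c)'s conditions are all satisfied: a current Class F Clearance is held; every employee is an immediate family member. Considering the limiting provisions: (h) would limit (c) — the reference index is 260, less than the 275 limit — but (i) sets (h) aside: (i) operates against (h): the coverage ratio is 90%, meeting the 78% threshold. (j) is triggered (the registered capacity is 2,620 units, meeting the 2,570 units threshold), but is itself disapplied by (k): (k) operates — the baseline figure is 265, under the 315 limit. (l), which would lift (k), is not triggered — the landscaping firm is classified under the services sector. Exception (c) stands.
Exception (d): remuneration is equity-only; no employee is paid on commission; a current Standing Certificate is held — every condition holds. But: (n) operates against (d): a current Provisional Waiver is held. (o) does not operate here (there is no Tier C Registration in force), so (n) stands. So (d) is unavailable.
Exception (e) requires that the employer operates from a single site; but the employer operates from multiple sites, so (e) is unavailable.

No — exception (c) applies; Priya's landscaping firm is not required to maintain a written harassment policy.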